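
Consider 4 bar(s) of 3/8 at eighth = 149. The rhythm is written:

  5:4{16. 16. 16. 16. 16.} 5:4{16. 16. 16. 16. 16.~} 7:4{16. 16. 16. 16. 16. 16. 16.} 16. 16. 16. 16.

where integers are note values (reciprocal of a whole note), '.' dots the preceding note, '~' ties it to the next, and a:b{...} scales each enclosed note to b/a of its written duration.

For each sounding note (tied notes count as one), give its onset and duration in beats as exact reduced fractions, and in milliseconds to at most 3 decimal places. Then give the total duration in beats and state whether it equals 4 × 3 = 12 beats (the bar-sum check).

1) 0.0ms=0b +241.611ms=3/5b
2) 241.611ms=3/5b +241.611ms=3/5b
3) 483.221ms=6/5b +241.611ms=3/5b
4) 724.832ms=9/5b +241.611ms=3/5b
5) 966.443ms=12/5b +241.611ms=3/5b
6) 1208.054ms=3b +241.611ms=3/5b
7) 1449.664ms=18/5b +241.611ms=3/5b
8) 1691.275ms=21/5b +241.611ms=3/5b
9) 1932.886ms=24/5b +241.611ms=3/5b
10) 2174.497ms=27/5b +414.19ms=36/35b
11) 2588.686ms=45/7b +172.579ms=3/7b
12) 2761.266ms=48/7b +172.579ms=3/7b
13) 2933.845ms=51/7b +172.579ms=3/7b
14) 3106.424ms=54/7b +172.579ms=3/7b
15) 3279.003ms=57/7b +172.579ms=3/7b
16) 3451.582ms=60/7b +172.579ms=3/7b
17) 3624.161ms=9b +302.013ms=3/4b
18) 3926.174ms=39/4b +302.013ms=3/4b
19) 4228.188ms=21/2b +302.013ms=3/4b
20) 4530.201ms=45/4b +302.013ms=3/4b
Σ=12b of 12 (149bpm 3/8) — PASS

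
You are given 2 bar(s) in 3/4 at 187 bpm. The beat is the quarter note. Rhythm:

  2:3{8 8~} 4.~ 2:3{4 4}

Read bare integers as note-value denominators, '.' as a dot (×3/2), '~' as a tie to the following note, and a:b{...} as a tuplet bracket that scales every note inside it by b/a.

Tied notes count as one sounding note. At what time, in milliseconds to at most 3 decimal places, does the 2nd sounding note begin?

note 2 onset = 3/4b = 240.642ms

1. 0.0ms @ 0 + 240.642ms (3/4)
2. 240.642ms @ 3/4 + 1203.209ms (15/4)
3. 1443.85ms @ 9/2 + 481.283ms (3/2)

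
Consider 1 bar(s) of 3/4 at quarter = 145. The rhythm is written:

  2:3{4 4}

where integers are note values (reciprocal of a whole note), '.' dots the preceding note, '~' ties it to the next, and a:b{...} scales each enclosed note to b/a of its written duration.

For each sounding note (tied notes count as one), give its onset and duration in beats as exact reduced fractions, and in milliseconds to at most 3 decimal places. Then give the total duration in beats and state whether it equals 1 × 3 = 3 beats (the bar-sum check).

1) 0.0ms=0b +620.69ms=3/2b
2) 620.69ms=3/2b +620.69ms=3/2b
Σ=3b of 3 (145bpm 3/4) — PASS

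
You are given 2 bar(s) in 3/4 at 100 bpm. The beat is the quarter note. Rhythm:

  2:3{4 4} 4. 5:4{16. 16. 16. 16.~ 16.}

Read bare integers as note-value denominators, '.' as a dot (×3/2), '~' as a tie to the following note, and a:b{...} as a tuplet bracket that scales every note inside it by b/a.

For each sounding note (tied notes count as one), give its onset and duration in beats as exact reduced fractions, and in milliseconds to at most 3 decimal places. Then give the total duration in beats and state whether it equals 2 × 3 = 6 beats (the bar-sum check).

1) 0.0ms=0b +900.0ms=3/2b
2) 900.0ms=3/2b +900.0ms=3/2b
3) 1800.0ms=3b +900.0ms=3/2b
4) 2700.0ms=9/2b +180.0ms=3/10b
5) 2880.0ms=24/5b +180.0ms=3/10b
6) 3060.0ms=51/10b +180.0ms=3/10b
7) 3240.0ms=27/5b +360.0ms=3/5b
Σ=6b of 6 (100bpm 3/4) — PASS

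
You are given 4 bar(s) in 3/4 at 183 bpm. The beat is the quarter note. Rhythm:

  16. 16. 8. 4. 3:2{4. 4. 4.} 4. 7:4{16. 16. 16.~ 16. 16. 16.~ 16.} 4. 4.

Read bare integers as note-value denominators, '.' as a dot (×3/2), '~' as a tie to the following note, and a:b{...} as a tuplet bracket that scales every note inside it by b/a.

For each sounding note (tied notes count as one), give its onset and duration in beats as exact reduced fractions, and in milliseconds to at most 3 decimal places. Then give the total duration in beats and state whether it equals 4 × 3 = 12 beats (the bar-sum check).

1) 0.0ms=0b +122.951ms=3/8b
2) 122.951ms=3/8b +122.951ms=3/8b
3) 245.902ms=3/4b +245.902ms=3/4b
4) 491.803ms=3/2b +491.803ms=3/2b
5) 983.607ms=3b +327.869ms=1b
6) 1311.475ms=4b +327.869ms=1b
7) 1639.344ms=5b +327.869ms=1b
8) 1967.213ms=6b +491.803ms=3/2b
9) 2459.016ms=15/2b +70.258ms=3/14b
10) 2529.274ms=54/7b +70.258ms=3/14b
11) 2599.532ms=111/14b +140.515ms=3/7b
12) 2740.047ms=117/14b +70.258ms=3/14b
13) 2810.304ms=60/7b +140.515ms=3/7b
14) 2950.82ms=9b +491.803ms=3/2b
15) 3442.623ms=21/2b +491.803ms=3/2b
Σ=12b of 12 (183bpm 3/4) — PASS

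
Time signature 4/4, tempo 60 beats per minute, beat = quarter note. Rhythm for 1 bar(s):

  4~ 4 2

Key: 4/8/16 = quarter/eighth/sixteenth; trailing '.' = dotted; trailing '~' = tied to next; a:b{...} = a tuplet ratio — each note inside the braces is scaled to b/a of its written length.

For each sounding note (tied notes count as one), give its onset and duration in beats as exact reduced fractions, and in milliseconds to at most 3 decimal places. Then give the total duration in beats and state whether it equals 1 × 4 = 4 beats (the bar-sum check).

1) 0.0ms=0b +2000.0ms=2b
2) 2000.0ms=2b +2000.0ms=2b
Σ=4b of 4 (60bpm 4/4) — PASS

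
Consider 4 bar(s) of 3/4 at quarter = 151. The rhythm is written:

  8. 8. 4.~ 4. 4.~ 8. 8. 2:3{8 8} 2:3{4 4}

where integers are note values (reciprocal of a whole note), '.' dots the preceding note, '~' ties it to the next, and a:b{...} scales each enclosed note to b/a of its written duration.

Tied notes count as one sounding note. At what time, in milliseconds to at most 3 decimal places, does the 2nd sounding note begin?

1. 0.0ms @ 0 + 298.013ms (3/4)
2. 298.013ms @ 3/4 + 298.013ms (3/4)
3. 596.026ms @ 3/2 + 1192.053ms (3)
4. 1788.079ms @ 9/2 + 894.04ms (9/4)
5. 2682.119ms @ 27/4 + 298.013ms (3/4)
6. 2980.132ms @ 15/2 + 298.013ms (3/4)
7. 3278.146ms @ 33/4 + 298.013ms (3/4)
8. 3576.159ms @ 9 + 596.026ms (3/2)
9. 4172.185ms @ 21/2 + 596.026ms (3/2)

note 2 onset = 3/4b = 298.013ms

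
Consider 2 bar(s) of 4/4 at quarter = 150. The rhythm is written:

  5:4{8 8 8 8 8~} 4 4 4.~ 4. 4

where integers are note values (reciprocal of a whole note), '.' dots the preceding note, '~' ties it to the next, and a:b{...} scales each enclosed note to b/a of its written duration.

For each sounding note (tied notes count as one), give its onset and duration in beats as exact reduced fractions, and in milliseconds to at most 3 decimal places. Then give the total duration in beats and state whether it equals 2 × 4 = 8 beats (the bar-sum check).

1) 0.0ms=0b +160.0ms=2/5b
2) 160.0ms=2/5b +160.0ms=2/5b
3) 320.0ms=4/5b +160.0ms=2/5b
4) 480.0ms=6/5b +160.0ms=2/5b
5) 640.0ms=8/5b +560.0ms=7/5b
6) 1200.0ms=3b +400.0ms=1b
7) 1600.0ms=4b +1200.0ms=3b
8) 2800.0ms=7b +400.0ms=1b
Σ=8b of 8 (150bpm 4/4) — PASS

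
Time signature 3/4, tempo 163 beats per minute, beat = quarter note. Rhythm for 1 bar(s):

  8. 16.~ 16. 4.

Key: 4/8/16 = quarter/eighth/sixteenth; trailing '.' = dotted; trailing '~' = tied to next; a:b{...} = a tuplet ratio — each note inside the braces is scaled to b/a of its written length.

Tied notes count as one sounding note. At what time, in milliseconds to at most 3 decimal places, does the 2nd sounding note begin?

1. 0.0ms @ 0 + 276.074ms (3/4)
2. 276.074ms @ 3/4 + 276.074ms (3/4)
3. 552.147ms @ 3/2 + 552.147ms (3/2)

note 2 onset = 3/4b = 276.074ms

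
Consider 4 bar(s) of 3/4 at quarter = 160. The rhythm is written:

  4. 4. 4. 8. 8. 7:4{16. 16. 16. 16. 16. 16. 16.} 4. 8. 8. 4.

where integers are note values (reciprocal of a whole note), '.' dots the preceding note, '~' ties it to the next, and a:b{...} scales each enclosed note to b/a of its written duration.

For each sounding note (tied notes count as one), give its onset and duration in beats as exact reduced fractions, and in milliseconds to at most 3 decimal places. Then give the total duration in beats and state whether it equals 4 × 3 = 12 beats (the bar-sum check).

1) 0.0ms=0b +562.5ms=3/2b
2) 562.5ms=3/2b +562.5ms=3/2b
3) 1125.0ms=3b +562.5ms=3/2b
4) 1687.5ms=9/2b +281.25ms=3/4b
5) 1968.75ms=21/4b +281.25ms=3/4b
6) 2250.0ms=6b +80.357ms=3/14b
7) 2330.357ms=87/14b +80.357ms=3/14b
8) 2410.714ms=45/7b +80.357ms=3/14b
9) 2491.071ms=93/14b +80.357ms=3/14b
10) 2571.429ms=48/7b +80.357ms=3/14b
11) 2651.786ms=99/14b +80.357ms=3/14b
12) 2732.143ms=51/7b +80.357ms=3/14b
13) 2812.5ms=15/2b +562.5ms=3/2b
14) 3375.0ms=9b +281.25ms=3/4b
15) 3656.25ms=39/4b +281.25ms=3/4b
16) 3937.5ms=21/2b +562.5ms=3/2b
Σ=12b of 12 (160bpm 3/4) — PASS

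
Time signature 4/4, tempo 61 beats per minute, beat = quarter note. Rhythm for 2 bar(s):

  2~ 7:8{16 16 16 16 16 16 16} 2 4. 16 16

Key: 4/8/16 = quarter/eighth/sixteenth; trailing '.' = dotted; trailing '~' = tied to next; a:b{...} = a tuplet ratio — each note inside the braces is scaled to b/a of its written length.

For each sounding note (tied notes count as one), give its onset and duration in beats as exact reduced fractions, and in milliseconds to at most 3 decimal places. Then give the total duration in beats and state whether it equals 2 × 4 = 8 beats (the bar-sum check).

1) 0.0ms=0b +2248.244ms=16/7b
2) 2248.244ms=16/7b +281.03ms=2/7b
3) 2529.274ms=18/7b +281.03ms=2/7b
4) 2810.304ms=20/7b +281.03ms=2/7b
5) 3091.335ms=22/7b +281.03ms=2/7b
6) 3372.365ms=24/7b +281.03ms=2/7b
7) 3653.396ms=26/7b +281.03ms=2/7b
8) 3934.426ms=4b +1967.213ms=2b
9) 5901.639ms=6b +1475.41ms=3/2b
10) 7377.049ms=15/2b +245.902ms=1/4b
11) 7622.951ms=31/4b +245.902ms=1/4b
Σ=8b of 8 (61bpm 4/4) — PASS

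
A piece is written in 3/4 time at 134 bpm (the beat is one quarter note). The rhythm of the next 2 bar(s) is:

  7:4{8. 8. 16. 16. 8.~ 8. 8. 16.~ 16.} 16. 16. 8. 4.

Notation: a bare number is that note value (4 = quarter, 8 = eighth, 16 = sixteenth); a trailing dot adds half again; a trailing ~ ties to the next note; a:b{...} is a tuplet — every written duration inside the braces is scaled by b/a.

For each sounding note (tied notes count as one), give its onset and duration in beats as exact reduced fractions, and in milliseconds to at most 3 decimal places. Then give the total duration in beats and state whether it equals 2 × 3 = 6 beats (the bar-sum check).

1) 0.0ms=0b +191.898ms=3/7b
2) 191.898ms=3/7b +191.898ms=3/7b
3) 383.795ms=6/7b +95.949ms=3/14b
4) 479.744ms=15/14b +95.949ms=3/14b
5) 575.693ms=9/7b +383.795ms=6/7b
6) 959.488ms=15/7b +191.898ms=3/7b
7) 1151.386ms=18/7b +191.898ms=3/7b
8) 1343.284ms=3b +167.91ms=3/8b
9) 1511.194ms=27/8b +167.91ms=3/8b
10) 1679.104ms=15/4b +335.821ms=3/4b
11) 2014.925ms=9/2b +671.642ms=3/2b
Σ=6b of 6 (134bpm 3/4) — PASS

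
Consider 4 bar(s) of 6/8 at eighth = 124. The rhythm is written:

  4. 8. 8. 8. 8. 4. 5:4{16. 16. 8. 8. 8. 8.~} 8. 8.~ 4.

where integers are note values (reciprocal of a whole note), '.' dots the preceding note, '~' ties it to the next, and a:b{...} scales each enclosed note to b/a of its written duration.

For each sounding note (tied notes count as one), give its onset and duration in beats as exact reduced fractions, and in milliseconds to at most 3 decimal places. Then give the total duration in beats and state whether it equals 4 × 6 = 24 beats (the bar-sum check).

1) 0.0ms=0b +1451.613ms=3b
2) 1451.613ms=3b +725.806ms=3/2b
3) 2177.419ms=9/2b +725.806ms=3/2b
4) 2903.226ms=6b +725.806ms=3/2b
5) 3629.032ms=15/2b +725.806ms=3/2b
6) 4354.839ms=9b +1451.613ms=3b
7) 5806.452ms=12b +290.323ms=3/5b
8) 6096.774ms=63/5b +290.323ms=3/5b
9) 6387.097ms=66/5b +580.645ms=6/5b
10) 6967.742ms=72/5b +580.645ms=6/5b
11) 7548.387ms=78/5b +580.645ms=6/5b
12) 8129.032ms=84/5b +1306.452ms=27/10b
13) 9435.484ms=39/2b +2177.419ms=9/2b
Σ=24b of 24 (124bpm 6/8) — PASS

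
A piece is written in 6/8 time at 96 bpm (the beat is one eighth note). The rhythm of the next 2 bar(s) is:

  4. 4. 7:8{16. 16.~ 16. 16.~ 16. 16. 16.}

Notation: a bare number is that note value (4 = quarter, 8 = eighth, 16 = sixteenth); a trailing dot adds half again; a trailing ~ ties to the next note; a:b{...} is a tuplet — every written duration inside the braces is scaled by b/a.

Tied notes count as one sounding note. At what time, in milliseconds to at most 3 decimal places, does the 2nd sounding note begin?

note 2 onset = 3b = 1875.0ms

1. 0.0ms @ 0 + 1875.0ms (3)
2. 1875.0ms @ 3 + 1875.0ms (3)
3. 3750.0ms @ 6 + 535.714ms (6/7)
4. 4285.714ms @ 48/7 + 1071.429ms (12/7)
5. 5357.143ms @ 60/7 + 1071.429ms (12/7)
6. 6428.571ms @ 72/7 + 535.714ms (6/7)
7. 6964.286ms @ 78/7 + 535.714ms (6/7)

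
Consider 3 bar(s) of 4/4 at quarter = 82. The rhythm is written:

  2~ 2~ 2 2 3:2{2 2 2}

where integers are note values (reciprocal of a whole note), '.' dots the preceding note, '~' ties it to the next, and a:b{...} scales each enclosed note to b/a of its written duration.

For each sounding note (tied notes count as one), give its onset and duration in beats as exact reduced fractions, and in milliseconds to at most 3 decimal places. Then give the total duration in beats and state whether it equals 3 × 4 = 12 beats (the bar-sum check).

1) 0.0ms=0b +4390.244ms=6b
2) 4390.244ms=6b +1463.415ms=2b
3) 5853.659ms=8b +975.61ms=4/3b
4) 6829.268ms=28/3b +975.61ms=4/3b
5) 7804.878ms=32/3b +975.61ms=4/3b
Σ=12b of 12 (82bpm 4/4) — PASS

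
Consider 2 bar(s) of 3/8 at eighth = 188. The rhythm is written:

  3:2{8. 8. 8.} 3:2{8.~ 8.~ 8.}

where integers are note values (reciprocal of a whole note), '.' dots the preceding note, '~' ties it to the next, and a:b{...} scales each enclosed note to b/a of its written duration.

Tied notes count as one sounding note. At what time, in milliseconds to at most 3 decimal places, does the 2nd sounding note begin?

note 2 onset = 1b = 319.149ms

1. 0.0ms @ 0 + 319.149ms (1)
2. 319.149ms @ 1 + 319.149ms (1)
3. 638.298ms @ 2 + 319.149ms (1)
4. 957.447ms @ 3 + 957.447ms (3)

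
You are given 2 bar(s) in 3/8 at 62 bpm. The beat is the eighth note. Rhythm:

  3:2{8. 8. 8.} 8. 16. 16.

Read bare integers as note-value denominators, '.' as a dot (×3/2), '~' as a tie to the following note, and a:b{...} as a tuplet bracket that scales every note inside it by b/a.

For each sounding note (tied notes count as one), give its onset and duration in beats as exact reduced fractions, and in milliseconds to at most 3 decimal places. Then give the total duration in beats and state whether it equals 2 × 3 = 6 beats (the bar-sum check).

1) 0.0ms=0b +967.742ms=1b
2) 967.742ms=1b +967.742ms=1b
3) 1935.484ms=2b +967.742ms=1b
4) 2903.226ms=3b +1451.613ms=3/2b
5) 4354.839ms=9/2b +725.806ms=3/4b
6) 5080.645ms=21/4b +725.806ms=3/4b
Σ=6b of 6 (62bpm 3/8) — PASS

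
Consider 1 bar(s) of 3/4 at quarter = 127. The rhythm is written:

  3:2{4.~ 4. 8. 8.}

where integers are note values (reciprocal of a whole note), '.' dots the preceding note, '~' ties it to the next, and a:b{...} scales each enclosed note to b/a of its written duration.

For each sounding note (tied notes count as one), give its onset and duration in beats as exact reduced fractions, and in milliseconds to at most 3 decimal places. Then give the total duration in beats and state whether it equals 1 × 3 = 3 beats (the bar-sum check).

1) 0.0ms=0b +944.882ms=2b
2) 944.882ms=2b +236.22ms=1/2b
3) 1181.102ms=5/2b +236.22ms=1/2b
Σ=3b of 3 (127bpm 3/4) — PASS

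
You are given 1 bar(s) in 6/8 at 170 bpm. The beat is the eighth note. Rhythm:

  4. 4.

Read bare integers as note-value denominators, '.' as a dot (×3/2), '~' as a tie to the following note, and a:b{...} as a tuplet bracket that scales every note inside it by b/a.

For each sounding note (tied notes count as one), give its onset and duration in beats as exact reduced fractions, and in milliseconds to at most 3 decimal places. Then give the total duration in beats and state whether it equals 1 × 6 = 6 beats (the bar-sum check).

1) 0.0ms=0b +1058.824ms=3b
2) 1058.824ms=3b +1058.824ms=3b
Σ=6b of 6 (170bpm 6/8) — PASS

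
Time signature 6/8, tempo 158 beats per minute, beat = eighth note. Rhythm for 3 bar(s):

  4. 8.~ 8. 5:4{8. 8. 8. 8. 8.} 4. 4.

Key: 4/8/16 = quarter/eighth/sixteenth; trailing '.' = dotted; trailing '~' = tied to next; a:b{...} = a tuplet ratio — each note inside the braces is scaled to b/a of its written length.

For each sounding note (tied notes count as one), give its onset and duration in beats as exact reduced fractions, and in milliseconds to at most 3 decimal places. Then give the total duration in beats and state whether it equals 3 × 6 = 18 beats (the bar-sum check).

1) 0.0ms=0b +1139.241ms=3b
2) 1139.241ms=3b +1139.241ms=3b
3) 2278.481ms=6b +455.696ms=6/5b
4) 2734.177ms=36/5b +455.696ms=6/5b
5) 3189.873ms=42/5b +455.696ms=6/5b
6) 3645.57ms=48/5b +455.696ms=6/5b
7) 4101.266ms=54/5b +455.696ms=6/5b
8) 4556.962ms=12b +1139.241ms=3b
9) 5696.203ms=15b +1139.241ms=3b
Σ=18b of 18 (158bpm 6/8) — PASS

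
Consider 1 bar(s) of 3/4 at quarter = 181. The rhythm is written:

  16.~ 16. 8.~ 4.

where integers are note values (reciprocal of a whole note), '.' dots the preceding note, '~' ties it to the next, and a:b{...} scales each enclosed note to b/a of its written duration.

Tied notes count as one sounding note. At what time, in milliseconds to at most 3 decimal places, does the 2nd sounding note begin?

note 2 onset = 3/4b = 248.619ms

1. 0.0ms @ 0 + 248.619ms (3/4)
2. 248.619ms @ 3/4 + 745.856ms (9/4)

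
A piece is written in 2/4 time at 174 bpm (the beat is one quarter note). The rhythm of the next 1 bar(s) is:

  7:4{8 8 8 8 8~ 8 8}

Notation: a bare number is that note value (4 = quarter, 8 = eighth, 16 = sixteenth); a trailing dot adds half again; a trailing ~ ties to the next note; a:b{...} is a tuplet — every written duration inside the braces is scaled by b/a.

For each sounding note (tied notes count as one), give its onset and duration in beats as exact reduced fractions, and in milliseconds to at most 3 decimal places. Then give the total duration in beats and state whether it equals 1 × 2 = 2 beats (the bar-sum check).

1) 0.0ms=0b +98.522ms=2/7b
2) 98.522ms=2/7b +98.522ms=2/7b
3) 197.044ms=4/7b +98.522ms=2/7b
4) 295.567ms=6/7b +98.522ms=2/7b
5) 394.089ms=8/7b +197.044ms=4/7b
6) 591.133ms=12/7b +98.522ms=2/7b
Σ=2b of 2 (174bpm 2/4) — PASS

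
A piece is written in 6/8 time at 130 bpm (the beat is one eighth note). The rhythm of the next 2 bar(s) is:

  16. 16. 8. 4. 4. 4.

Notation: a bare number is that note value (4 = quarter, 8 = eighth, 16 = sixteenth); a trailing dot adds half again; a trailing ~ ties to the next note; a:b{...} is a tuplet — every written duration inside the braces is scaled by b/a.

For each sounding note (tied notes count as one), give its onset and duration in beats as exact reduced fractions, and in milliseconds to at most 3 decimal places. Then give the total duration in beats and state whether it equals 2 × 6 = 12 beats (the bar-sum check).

1) 0.0ms=0b +346.154ms=3/4b
2) 346.154ms=3/4b +346.154ms=3/4b
3) 692.308ms=3/2b +692.308ms=3/2b
4) 1384.615ms=3b +1384.615ms=3b
5) 2769.231ms=6b +1384.615ms=3b
6) 4153.846ms=9b +1384.615ms=3b
Σ=12b of 12 (130bpm 6/8) — PASS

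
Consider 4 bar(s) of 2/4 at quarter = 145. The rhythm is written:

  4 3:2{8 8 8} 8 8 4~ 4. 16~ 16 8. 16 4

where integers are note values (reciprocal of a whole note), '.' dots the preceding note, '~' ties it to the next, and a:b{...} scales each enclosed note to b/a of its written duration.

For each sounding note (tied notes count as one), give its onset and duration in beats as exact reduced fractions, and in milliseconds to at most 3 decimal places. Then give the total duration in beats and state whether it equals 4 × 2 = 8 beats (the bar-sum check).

1) 0.0ms=0b +413.793ms=1b
2) 413.793ms=1b +137.931ms=1/3b
3) 551.724ms=4/3b +137.931ms=1/3b
4) 689.655ms=5/3b +137.931ms=1/3b
5) 827.586ms=2b +206.897ms=1/2b
6) 1034.483ms=5/2b +206.897ms=1/2b
7) 1241.379ms=3b +1034.483ms=5/2b
8) 2275.862ms=11/2b +206.897ms=1/2b
9) 2482.759ms=6b +310.345ms=3/4b
10) 2793.103ms=27/4b +103.448ms=1/4b
11) 2896.552ms=7b +413.793ms=1b
Σ=8b of 8 (145bpm 2/4) — PASS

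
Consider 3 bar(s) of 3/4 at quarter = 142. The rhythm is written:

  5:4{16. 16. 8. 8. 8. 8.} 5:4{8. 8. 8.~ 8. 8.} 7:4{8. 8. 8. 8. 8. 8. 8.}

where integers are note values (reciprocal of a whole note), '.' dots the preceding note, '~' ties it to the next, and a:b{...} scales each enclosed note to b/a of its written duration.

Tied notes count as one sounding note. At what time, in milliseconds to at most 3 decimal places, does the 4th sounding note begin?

1. 0.0ms @ 0 + 126.761ms (3/10)
2. 126.761ms @ 3/10 + 126.761ms (3/10)
3. 253.521ms @ 3/5 + 253.521ms (3/5)
4. 507.042ms @ 6/5 + 253.521ms (3/5)
5. 760.563ms @ 9/5 + 253.521ms (3/5)
6. 1014.085ms @ 12/5 + 253.521ms (3/5)
7. 1267.606ms @ 3 + 253.521ms (3/5)
8. 1521.127ms @ 18/5 + 253.521ms (3/5)
9. 1774.648ms @ 21/5 + 507.042ms (6/5)
10. 2281.69ms @ 27/5 + 253.521ms (3/5)
11. 2535.211ms @ 6 + 181.087ms (3/7)
12. 2716.298ms @ 45/7 + 181.087ms (3/7)
13. 2897.384ms @ 48/7 + 181.087ms (3/7)
14. 3078.471ms @ 51/7 + 181.087ms (3/7)
15. 3259.557ms @ 54/7 + 181.087ms (3/7)
16. 3440.644ms @ 57/7 + 181.087ms (3/7)
17. 3621.73ms @ 60/7 + 181.087ms (3/7)

note 4 onset = 6/5b = 507.042ms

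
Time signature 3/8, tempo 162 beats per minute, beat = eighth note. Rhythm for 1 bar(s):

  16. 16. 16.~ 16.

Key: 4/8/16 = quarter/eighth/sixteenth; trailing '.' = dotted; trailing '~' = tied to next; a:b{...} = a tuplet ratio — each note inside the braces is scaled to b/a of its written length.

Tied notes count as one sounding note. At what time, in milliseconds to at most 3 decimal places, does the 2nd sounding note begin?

1. 0.0ms @ 0 + 277.778ms (3/4)
2. 277.778ms @ 3/4 + 277.778ms (3/4)
3. 555.556ms @ 3/2 + 555.556ms (3/2)

note 2 onset = 3/4b = 277.778ms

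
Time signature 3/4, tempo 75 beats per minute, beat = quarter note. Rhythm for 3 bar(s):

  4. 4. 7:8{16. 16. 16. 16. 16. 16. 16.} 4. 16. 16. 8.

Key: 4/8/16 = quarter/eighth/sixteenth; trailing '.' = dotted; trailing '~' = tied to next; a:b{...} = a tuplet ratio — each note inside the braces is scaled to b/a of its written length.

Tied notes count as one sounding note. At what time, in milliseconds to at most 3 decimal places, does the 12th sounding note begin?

1. 0.0ms @ 0 + 1200.0ms (3/2)
2. 1200.0ms @ 3/2 + 1200.0ms (3/2)
3. 2400.0ms @ 3 + 342.857ms (3/7)
4. 2742.857ms @ 24/7 + 342.857ms (3/7)
5. 3085.714ms @ 27/7 + 342.857ms (3/7)
6. 3428.571ms @ 30/7 + 342.857ms (3/7)
7. 3771.429ms @ 33/7 + 342.857ms (3/7)
8. 4114.286ms @ 36/7 + 342.857ms (3/7)
9. 4457.143ms @ 39/7 + 342.857ms (3/7)
10. 4800.0ms @ 6 + 1200.0ms (3/2)
11. 6000.0ms @ 15/2 + 300.0ms (3/8)
12. 6300.0ms @ 63/8 + 300.0ms (3/8)
13. 6600.0ms @ 33/4 + 600.0ms (3/4)

note 12 onset = 63/8b = 6300.0ms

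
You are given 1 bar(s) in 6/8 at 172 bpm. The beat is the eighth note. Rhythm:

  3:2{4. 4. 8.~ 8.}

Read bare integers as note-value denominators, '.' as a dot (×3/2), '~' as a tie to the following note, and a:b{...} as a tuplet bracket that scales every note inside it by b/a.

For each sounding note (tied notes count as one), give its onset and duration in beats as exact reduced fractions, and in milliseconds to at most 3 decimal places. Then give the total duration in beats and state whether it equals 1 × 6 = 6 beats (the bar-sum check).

1) 0.0ms=0b +697.674ms=2b
2) 697.674ms=2b +697.674ms=2b
3) 1395.349ms=4b +697.674ms=2b
Σ=6b of 6 (172bpm 6/8) — PASS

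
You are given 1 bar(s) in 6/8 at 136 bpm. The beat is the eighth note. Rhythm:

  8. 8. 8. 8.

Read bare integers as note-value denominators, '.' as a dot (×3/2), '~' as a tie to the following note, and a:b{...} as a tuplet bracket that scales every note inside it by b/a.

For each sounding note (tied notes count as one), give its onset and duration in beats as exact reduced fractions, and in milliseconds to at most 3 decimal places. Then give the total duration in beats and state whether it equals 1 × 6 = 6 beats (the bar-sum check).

1) 0.0ms=0b +661.765ms=3/2b
2) 661.765ms=3/2b +661.765ms=3/2b
3) 1323.529ms=3b +661.765ms=3/2b
4) 1985.294ms=9/2b +661.765ms=3/2b
Σ=6b of 6 (136bpm 6/8) — PASS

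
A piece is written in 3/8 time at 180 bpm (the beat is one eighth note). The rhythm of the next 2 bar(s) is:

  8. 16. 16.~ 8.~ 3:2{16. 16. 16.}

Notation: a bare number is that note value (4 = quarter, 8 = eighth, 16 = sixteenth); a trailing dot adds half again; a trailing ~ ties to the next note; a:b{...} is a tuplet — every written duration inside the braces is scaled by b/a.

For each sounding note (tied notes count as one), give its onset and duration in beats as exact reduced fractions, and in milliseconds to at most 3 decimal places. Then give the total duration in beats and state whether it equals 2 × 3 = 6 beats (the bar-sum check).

1) 0.0ms=0b +500.0ms=3/2b
2) 500.0ms=3/2b +250.0ms=3/4b
3) 750.0ms=9/4b +916.667ms=11/4b
4) 1666.667ms=5b +166.667ms=1/2b
5) 1833.333ms=11/2b +166.667ms=1/2b
Σ=6b of 6 (180bpm 3/8) — PASS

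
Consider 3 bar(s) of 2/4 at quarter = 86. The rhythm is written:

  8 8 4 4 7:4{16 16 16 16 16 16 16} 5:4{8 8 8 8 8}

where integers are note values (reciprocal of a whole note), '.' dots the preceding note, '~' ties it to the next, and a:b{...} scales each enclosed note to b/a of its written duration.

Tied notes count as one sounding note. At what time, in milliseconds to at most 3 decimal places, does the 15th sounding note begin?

note 15 onset = 26/5b = 3627.907ms

1. 0.0ms @ 0 + 348.837ms (1/2)
2. 348.837ms @ 1/2 + 348.837ms (1/2)
3. 697.674ms @ 1 + 697.674ms (1)
4. 1395.349ms @ 2 + 697.674ms (1)
5. 2093.023ms @ 3 + 99.668ms (1/7)
6. 2192.691ms @ 22/7 + 99.668ms (1/7)
7. 2292.359ms @ 23/7 + 99.668ms (1/7)
8. 2392.027ms @ 24/7 + 99.668ms (1/7)
9. 2491.694ms @ 25/7 + 99.668ms (1/7)
10. 2591.362ms @ 26/7 + 99.668ms (1/7)
11. 2691.03ms @ 27/7 + 99.668ms (1/7)
12. 2790.698ms @ 4 + 279.07ms (2/5)
13. 3069.767ms @ 22/5 + 279.07ms (2/5)
14. 3348.837ms @ 24/5 + 279.07ms (2/5)
15. 3627.907ms @ 26/5 + 279.07ms (2/5)
16. 3906.977ms @ 28/5 + 279.07ms (2/5)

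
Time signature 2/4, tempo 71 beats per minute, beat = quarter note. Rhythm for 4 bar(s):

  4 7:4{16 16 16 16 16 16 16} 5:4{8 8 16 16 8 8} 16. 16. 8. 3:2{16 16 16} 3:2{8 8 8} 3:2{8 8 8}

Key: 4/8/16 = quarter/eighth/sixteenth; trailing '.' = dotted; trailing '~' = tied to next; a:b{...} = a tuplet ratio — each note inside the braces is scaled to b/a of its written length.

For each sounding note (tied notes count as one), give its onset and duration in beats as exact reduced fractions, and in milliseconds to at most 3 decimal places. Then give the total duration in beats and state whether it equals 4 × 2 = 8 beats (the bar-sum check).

1) 0.0ms=0b +845.07ms=1b
2) 845.07ms=1b +120.724ms=1/7b
3) 965.795ms=8/7b +120.724ms=1/7b
4) 1086.519ms=9/7b +120.724ms=1/7b
5) 1207.243ms=10/7b +120.724ms=1/7b
6) 1327.968ms=11/7b +120.724ms=1/7b
7) 1448.692ms=12/7b +120.724ms=1/7b
8) 1569.416ms=13/7b +120.724ms=1/7b
9) 1690.141ms=2b +338.028ms=2/5b
10) 2028.169ms=12/5b +338.028ms=2/5b
11) 2366.197ms=14/5b +169.014ms=1/5b
12) 2535.211ms=3b +169.014ms=1/5b
13) 2704.225ms=16/5b +338.028ms=2/5b
14) 3042.254ms=18/5b +338.028ms=2/5b
15) 3380.282ms=4b +316.901ms=3/8b
16) 3697.183ms=35/8b +316.901ms=3/8b
17) 4014.085ms=19/4b +633.803ms=3/4b
18) 4647.887ms=11/2b +140.845ms=1/6b
19) 4788.732ms=17/3b +140.845ms=1/6b
20) 4929.577ms=35/6b +140.845ms=1/6b
21) 5070.423ms=6b +281.69ms=1/3b
22) 5352.113ms=19/3b +281.69ms=1/3b
23) 5633.803ms=20/3b +281.69ms=1/3b
24) 5915.493ms=7b +281.69ms=1/3b
25) 6197.183ms=22/3b +281.69ms=1/3b
26) 6478.873ms=23/3b +281.69ms=1/3b
Σ=8b of 8 (71bpm 2/4) — PASS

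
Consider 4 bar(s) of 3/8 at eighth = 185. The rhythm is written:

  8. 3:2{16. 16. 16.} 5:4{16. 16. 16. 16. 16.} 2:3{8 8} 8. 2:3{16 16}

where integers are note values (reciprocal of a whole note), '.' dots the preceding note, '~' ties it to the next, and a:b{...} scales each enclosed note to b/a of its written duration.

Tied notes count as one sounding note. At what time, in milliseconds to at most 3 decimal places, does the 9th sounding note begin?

note 9 onset = 27/5b = 1751.351ms

1. 0.0ms @ 0 + 486.486ms (3/2)
2. 486.486ms @ 3/2 + 162.162ms (1/2)
3. 648.649ms @ 2 + 162.162ms (1/2)
4. 810.811ms @ 5/2 + 162.162ms (1/2)
5. 972.973ms @ 3 + 194.595ms (3/5)
6. 1167.568ms @ 18/5 + 194.595ms (3/5)
7. 1362.162ms @ 21/5 + 194.595ms (3/5)
8. 1556.757ms @ 24/5 + 194.595ms (3/5)
9. 1751.351ms @ 27/5 + 194.595ms (3/5)
10. 1945.946ms @ 6 + 486.486ms (3/2)
11. 2432.432ms @ 15/2 + 486.486ms (3/2)
12. 2918.919ms @ 9 + 486.486ms (3/2)
13. 3405.405ms @ 21/2 + 243.243ms (3/4)
14. 3648.649ms @ 45/4 + 243.243ms (3/4)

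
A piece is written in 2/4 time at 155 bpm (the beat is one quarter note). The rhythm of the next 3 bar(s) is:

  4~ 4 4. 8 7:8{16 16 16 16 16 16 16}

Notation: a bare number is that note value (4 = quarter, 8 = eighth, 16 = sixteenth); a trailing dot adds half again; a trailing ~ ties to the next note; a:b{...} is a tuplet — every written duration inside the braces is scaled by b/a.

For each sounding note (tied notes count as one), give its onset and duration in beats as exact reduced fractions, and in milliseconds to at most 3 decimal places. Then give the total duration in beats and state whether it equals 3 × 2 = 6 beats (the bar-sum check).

1) 0.0ms=0b +774.194ms=2b
2) 774.194ms=2b +580.645ms=3/2b
3) 1354.839ms=7/2b +193.548ms=1/2b
4) 1548.387ms=4b +110.599ms=2/7b
5) 1658.986ms=30/7b +110.599ms=2/7b
6) 1769.585ms=32/7b +110.599ms=2/7b
7) 1880.184ms=34/7b +110.599ms=2/7b
8) 1990.783ms=36/7b +110.599ms=2/7b
9) 2101.382ms=38/7b +110.599ms=2/7b
10) 2211.982ms=40/7b +110.599ms=2/7b
Σ=6b of 6 (155bpm 2/4) — PASS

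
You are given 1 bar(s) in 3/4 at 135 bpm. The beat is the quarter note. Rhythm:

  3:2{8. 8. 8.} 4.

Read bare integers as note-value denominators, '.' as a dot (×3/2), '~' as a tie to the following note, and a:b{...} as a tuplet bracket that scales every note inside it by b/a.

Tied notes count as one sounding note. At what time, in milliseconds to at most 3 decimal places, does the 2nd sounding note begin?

note 2 onset = 1/2b = 222.222ms

1. 0.0ms @ 0 + 222.222ms (1/2)
2. 222.222ms @ 1/2 + 222.222ms (1/2)
3. 444.444ms @ 1 + 222.222ms (1/2)
4. 666.667ms @ 3/2 + 666.667ms (3/2)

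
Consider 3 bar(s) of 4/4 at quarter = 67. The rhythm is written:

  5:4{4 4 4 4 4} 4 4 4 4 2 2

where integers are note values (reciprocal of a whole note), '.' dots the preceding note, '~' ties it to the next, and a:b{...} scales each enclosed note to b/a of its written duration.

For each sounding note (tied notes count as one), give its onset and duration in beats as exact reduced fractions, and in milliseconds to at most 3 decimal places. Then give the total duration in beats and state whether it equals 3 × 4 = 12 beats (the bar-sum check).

1) 0.0ms=0b +716.418ms=4/5b
2) 716.418ms=4/5b +716.418ms=4/5b
3) 1432.836ms=8/5b +716.418ms=4/5b
4) 2149.254ms=12/5b +716.418ms=4/5b
5) 2865.672ms=16/5b +716.418ms=4/5b
6) 3582.09ms=4b +895.522ms=1b
7) 4477.612ms=5b +895.522ms=1b
8) 5373.134ms=6b +895.522ms=1b
9) 6268.657ms=7b +895.522ms=1b
10) 7164.179ms=8b +1791.045ms=2b
11) 8955.224ms=10b +1791.045ms=2b
Σ=12b of 12 (67bpm 4/4) — PASS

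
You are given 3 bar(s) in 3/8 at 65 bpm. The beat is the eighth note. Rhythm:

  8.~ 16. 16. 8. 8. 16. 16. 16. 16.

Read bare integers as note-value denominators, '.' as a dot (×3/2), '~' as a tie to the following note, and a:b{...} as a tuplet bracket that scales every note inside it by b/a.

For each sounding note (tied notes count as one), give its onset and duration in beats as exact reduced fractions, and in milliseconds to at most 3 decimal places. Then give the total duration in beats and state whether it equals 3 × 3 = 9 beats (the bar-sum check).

1) 0.0ms=0b +2076.923ms=9/4b
2) 2076.923ms=9/4b +692.308ms=3/4b
3) 2769.231ms=3b +1384.615ms=3/2b
4) 4153.846ms=9/2b +1384.615ms=3/2b
5) 5538.462ms=6b +692.308ms=3/4b
6) 6230.769ms=27/4b +692.308ms=3/4b
7) 6923.077ms=15/2b +692.308ms=3/4b
8) 7615.385ms=33/4b +692.308ms=3/4b
Σ=9b of 9 (65bpm 3/8) — PASS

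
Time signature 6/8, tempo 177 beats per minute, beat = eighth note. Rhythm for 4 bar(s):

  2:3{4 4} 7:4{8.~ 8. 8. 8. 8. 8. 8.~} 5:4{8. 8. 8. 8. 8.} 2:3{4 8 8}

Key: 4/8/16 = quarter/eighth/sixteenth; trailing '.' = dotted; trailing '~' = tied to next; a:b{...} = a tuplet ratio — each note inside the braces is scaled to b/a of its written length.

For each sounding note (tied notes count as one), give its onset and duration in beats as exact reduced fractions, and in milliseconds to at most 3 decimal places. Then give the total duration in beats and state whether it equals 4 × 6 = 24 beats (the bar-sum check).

1) 0.0ms=0b +1016.949ms=3b
2) 1016.949ms=3b +1016.949ms=3b
3) 2033.898ms=6b +581.114ms=12/7b
4) 2615.012ms=54/7b +290.557ms=6/7b
5) 2905.569ms=60/7b +290.557ms=6/7b
6) 3196.126ms=66/7b +290.557ms=6/7b
7) 3486.683ms=72/7b +290.557ms=6/7b
8) 3777.24ms=78/7b +697.337ms=72/35b
9) 4474.576ms=66/5b +406.78ms=6/5b
10) 4881.356ms=72/5b +406.78ms=6/5b
11) 5288.136ms=78/5b +406.78ms=6/5b
12) 5694.915ms=84/5b +406.78ms=6/5b
13) 6101.695ms=18b +1016.949ms=3b
14) 7118.644ms=21b +508.475ms=3/2b
15) 7627.119ms=45/2b +508.475ms=3/2b
Σ=24b of 24 (177bpm 6/8) — PASS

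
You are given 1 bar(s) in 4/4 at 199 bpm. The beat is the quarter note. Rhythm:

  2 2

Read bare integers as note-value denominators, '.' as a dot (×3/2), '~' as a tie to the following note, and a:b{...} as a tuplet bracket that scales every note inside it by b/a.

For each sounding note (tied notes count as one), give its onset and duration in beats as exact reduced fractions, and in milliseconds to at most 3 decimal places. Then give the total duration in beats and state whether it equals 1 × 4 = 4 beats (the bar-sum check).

1) 0.0ms=0b +603.015ms=2b
2) 603.015ms=2b +603.015ms=2b
Σ=4b of 4 (199bpm 4/4) — PASS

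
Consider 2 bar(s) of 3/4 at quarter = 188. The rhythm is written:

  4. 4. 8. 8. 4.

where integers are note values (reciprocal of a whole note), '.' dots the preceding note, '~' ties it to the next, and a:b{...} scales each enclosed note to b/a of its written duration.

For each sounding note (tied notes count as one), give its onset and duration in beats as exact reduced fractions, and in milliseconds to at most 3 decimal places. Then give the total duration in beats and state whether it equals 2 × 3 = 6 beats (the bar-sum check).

1) 0.0ms=0b +478.723ms=3/2b
2) 478.723ms=3/2b +478.723ms=3/2b
3) 957.447ms=3b +239.362ms=3/4b
4) 1196.809ms=15/4b +239.362ms=3/4b
5) 1436.17ms=9/2b +478.723ms=3/2b
Σ=6b of 6 (188bpm 3/4) — PASS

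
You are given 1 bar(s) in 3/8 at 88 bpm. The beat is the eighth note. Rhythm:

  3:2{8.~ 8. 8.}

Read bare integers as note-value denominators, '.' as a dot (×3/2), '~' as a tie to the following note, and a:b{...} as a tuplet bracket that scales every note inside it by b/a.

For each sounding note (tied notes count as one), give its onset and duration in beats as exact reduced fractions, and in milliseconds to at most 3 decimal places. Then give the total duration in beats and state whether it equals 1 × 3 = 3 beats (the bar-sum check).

1) 0.0ms=0b +1363.636ms=2b
2) 1363.636ms=2b +681.818ms=1b
Σ=3b of 3 (88bpm 3/8) — PASS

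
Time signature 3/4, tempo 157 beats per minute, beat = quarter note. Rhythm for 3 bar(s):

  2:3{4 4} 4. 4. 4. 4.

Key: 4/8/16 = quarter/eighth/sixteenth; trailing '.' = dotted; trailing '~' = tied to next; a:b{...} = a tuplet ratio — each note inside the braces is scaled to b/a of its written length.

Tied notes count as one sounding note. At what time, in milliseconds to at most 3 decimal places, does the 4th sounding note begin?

1. 0.0ms @ 0 + 573.248ms (3/2)
2. 573.248ms @ 3/2 + 573.248ms (3/2)
3. 1146.497ms @ 3 + 573.248ms (3/2)
4. 1719.745ms @ 9/2 + 573.248ms (3/2)
5. 2292.994ms @ 6 + 573.248ms (3/2)
6. 2866.242ms @ 15/2 + 573.248ms (3/2)

note 4 onset = 9/2b = 1719.745ms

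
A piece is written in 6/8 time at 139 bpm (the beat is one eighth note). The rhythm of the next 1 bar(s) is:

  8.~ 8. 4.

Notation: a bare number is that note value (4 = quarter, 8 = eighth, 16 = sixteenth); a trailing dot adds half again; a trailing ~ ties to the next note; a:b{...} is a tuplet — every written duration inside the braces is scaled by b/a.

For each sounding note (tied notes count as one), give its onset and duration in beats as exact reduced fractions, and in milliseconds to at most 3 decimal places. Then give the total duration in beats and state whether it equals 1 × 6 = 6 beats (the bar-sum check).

1) 0.0ms=0b +1294.964ms=3b
2) 1294.964ms=3b +1294.964ms=3b
Σ=6b of 6 (139bpm 6/8) — PASS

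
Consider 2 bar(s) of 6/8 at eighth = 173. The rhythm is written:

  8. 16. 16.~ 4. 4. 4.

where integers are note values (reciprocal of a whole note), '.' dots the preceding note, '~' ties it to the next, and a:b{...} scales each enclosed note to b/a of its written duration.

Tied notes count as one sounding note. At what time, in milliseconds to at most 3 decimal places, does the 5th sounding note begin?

note 5 onset = 9b = 3121.387ms

1. 0.0ms @ 0 + 520.231ms (3/2)
2. 520.231ms @ 3/2 + 260.116ms (3/4)
3. 780.347ms @ 9/4 + 1300.578ms (15/4)
4. 2080.925ms @ 6 + 1040.462ms (3)
5. 3121.387ms @ 9 + 1040.462ms (3)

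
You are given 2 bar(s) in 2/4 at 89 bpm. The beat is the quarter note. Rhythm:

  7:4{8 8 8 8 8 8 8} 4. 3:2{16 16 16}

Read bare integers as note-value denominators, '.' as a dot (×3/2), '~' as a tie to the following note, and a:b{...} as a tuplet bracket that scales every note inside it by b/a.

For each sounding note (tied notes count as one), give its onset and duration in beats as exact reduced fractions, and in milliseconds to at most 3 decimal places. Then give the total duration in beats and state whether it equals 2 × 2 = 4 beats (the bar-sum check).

1) 0.0ms=0b +192.616ms=2/7b
2) 192.616ms=2/7b +192.616ms=2/7b
3) 385.233ms=4/7b +192.616ms=2/7b
4) 577.849ms=6/7b +192.616ms=2/7b
5) 770.465ms=8/7b +192.616ms=2/7b
6) 963.082ms=10/7b +192.616ms=2/7b
7) 1155.698ms=12/7b +192.616ms=2/7b
8) 1348.315ms=2b +1011.236ms=3/2b
9) 2359.551ms=7/2b +112.36ms=1/6b
10) 2471.91ms=11/3b +112.36ms=1/6b
11) 2584.27ms=23/6b +112.36ms=1/6b
Σ=4b of 4 (89bpm 2/4) — PASS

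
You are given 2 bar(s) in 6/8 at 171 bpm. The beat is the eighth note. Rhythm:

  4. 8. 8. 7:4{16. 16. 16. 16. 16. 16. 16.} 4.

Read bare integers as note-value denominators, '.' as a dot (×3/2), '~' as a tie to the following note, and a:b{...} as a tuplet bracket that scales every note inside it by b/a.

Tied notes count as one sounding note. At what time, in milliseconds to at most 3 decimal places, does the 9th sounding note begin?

1. 0.0ms @ 0 + 1052.632ms (3)
2. 1052.632ms @ 3 + 526.316ms (3/2)
3. 1578.947ms @ 9/2 + 526.316ms (3/2)
4. 2105.263ms @ 6 + 150.376ms (3/7)
5. 2255.639ms @ 45/7 + 150.376ms (3/7)
6. 2406.015ms @ 48/7 + 150.376ms (3/7)
7. 2556.391ms @ 51/7 + 150.376ms (3/7)
8. 2706.767ms @ 54/7 + 150.376ms (3/7)
9. 2857.143ms @ 57/7 + 150.376ms (3/7)
10. 3007.519ms @ 60/7 + 150.376ms (3/7)
11. 3157.895ms @ 9 + 1052.632ms (3)

note 9 onset = 57/7b = 2857.143ms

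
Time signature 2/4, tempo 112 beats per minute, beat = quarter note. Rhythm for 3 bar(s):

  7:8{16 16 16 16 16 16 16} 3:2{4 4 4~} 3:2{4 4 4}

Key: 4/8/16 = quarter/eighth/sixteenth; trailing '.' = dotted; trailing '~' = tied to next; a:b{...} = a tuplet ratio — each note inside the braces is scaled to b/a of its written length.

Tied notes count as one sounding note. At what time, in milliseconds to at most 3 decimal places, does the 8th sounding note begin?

note 8 onset = 2b = 1071.429ms

1. 0.0ms @ 0 + 153.061ms (2/7)
2. 153.061ms @ 2/7 + 153.061ms (2/7)
3. 306.122ms @ 4/7 + 153.061ms (2/7)
4. 459.184ms @ 6/7 + 153.061ms (2/7)
5. 612.245ms @ 8/7 + 153.061ms (2/7)
6. 765.306ms @ 10/7 + 153.061ms (2/7)
7. 918.367ms @ 12/7 + 153.061ms (2/7)
8. 1071.429ms @ 2 + 357.143ms (2/3)
9. 1428.571ms @ 8/3 + 357.143ms (2/3)
10. 1785.714ms @ 10/3 + 714.286ms (4/3)
11. 2500.0ms @ 14/3 + 357.143ms (2/3)
12. 2857.143ms @ 16/3 + 357.143ms (2/3)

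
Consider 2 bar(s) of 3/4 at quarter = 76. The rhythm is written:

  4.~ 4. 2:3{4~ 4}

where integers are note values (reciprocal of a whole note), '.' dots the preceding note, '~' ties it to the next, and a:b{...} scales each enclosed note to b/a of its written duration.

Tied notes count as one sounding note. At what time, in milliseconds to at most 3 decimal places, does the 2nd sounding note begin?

note 2 onset = 3b = 2368.421ms

1. 0.0ms @ 0 + 2368.421ms (3)
2. 2368.421ms @ 3 + 2368.421ms (3)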